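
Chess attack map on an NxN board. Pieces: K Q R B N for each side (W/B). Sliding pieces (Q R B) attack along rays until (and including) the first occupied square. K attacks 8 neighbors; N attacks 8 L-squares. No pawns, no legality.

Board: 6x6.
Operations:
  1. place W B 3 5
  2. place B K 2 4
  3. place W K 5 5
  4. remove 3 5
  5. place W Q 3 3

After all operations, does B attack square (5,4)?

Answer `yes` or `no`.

Answer: no

Derivation:
Op 1: place WB@(3,5)
Op 2: place BK@(2,4)
Op 3: place WK@(5,5)
Op 4: remove (3,5)
Op 5: place WQ@(3,3)
Per-piece attacks for B:
  BK@(2,4): attacks (2,5) (2,3) (3,4) (1,4) (3,5) (3,3) (1,5) (1,3)
B attacks (5,4): no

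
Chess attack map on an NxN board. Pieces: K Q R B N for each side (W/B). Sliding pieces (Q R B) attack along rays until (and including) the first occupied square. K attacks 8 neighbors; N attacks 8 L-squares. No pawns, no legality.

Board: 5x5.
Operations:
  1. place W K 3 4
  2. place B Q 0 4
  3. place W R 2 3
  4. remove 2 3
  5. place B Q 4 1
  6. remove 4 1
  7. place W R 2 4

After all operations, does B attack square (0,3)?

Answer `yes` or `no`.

Op 1: place WK@(3,4)
Op 2: place BQ@(0,4)
Op 3: place WR@(2,3)
Op 4: remove (2,3)
Op 5: place BQ@(4,1)
Op 6: remove (4,1)
Op 7: place WR@(2,4)
Per-piece attacks for B:
  BQ@(0,4): attacks (0,3) (0,2) (0,1) (0,0) (1,4) (2,4) (1,3) (2,2) (3,1) (4,0) [ray(1,0) blocked at (2,4)]
B attacks (0,3): yes

Answer: yes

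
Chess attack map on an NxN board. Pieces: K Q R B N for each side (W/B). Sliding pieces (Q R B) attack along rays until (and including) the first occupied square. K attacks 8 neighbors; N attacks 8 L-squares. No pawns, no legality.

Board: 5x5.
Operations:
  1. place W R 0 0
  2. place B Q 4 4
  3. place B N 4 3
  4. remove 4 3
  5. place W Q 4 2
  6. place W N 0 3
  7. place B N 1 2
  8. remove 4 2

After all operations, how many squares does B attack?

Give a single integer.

Answer: 14

Derivation:
Op 1: place WR@(0,0)
Op 2: place BQ@(4,4)
Op 3: place BN@(4,3)
Op 4: remove (4,3)
Op 5: place WQ@(4,2)
Op 6: place WN@(0,3)
Op 7: place BN@(1,2)
Op 8: remove (4,2)
Per-piece attacks for B:
  BN@(1,2): attacks (2,4) (3,3) (0,4) (2,0) (3,1) (0,0)
  BQ@(4,4): attacks (4,3) (4,2) (4,1) (4,0) (3,4) (2,4) (1,4) (0,4) (3,3) (2,2) (1,1) (0,0) [ray(-1,-1) blocked at (0,0)]
Union (14 distinct): (0,0) (0,4) (1,1) (1,4) (2,0) (2,2) (2,4) (3,1) (3,3) (3,4) (4,0) (4,1) (4,2) (4,3)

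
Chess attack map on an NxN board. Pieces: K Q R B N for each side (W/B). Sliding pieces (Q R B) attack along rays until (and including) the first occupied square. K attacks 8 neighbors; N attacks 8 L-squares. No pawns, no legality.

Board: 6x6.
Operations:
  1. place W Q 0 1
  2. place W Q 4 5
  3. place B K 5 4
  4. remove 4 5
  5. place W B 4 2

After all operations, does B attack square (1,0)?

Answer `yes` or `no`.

Answer: no

Derivation:
Op 1: place WQ@(0,1)
Op 2: place WQ@(4,5)
Op 3: place BK@(5,4)
Op 4: remove (4,5)
Op 5: place WB@(4,2)
Per-piece attacks for B:
  BK@(5,4): attacks (5,5) (5,3) (4,4) (4,5) (4,3)
B attacks (1,0): no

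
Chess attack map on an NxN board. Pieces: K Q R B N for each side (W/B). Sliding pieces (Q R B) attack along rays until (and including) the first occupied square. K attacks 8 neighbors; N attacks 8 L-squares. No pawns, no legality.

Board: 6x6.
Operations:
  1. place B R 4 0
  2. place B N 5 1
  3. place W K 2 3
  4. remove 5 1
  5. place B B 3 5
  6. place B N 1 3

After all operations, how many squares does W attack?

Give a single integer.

Answer: 8

Derivation:
Op 1: place BR@(4,0)
Op 2: place BN@(5,1)
Op 3: place WK@(2,3)
Op 4: remove (5,1)
Op 5: place BB@(3,5)
Op 6: place BN@(1,3)
Per-piece attacks for W:
  WK@(2,3): attacks (2,4) (2,2) (3,3) (1,3) (3,4) (3,2) (1,4) (1,2)
Union (8 distinct): (1,2) (1,3) (1,4) (2,2) (2,4) (3,2) (3,3) (3,4)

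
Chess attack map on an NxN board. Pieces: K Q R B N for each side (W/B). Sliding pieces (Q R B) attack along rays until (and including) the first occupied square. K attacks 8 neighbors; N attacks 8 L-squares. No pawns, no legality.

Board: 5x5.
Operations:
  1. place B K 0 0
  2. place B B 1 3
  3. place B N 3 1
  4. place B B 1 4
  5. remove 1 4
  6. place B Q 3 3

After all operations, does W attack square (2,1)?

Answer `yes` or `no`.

Op 1: place BK@(0,0)
Op 2: place BB@(1,3)
Op 3: place BN@(3,1)
Op 4: place BB@(1,4)
Op 5: remove (1,4)
Op 6: place BQ@(3,3)
Per-piece attacks for W:
W attacks (2,1): no

Answer: no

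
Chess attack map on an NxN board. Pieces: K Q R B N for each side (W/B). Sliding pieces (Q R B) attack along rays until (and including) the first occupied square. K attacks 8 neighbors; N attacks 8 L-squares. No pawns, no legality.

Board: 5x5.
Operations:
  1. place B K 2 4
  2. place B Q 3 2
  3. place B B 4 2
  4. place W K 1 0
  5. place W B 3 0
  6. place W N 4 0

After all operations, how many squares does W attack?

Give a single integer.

Op 1: place BK@(2,4)
Op 2: place BQ@(3,2)
Op 3: place BB@(4,2)
Op 4: place WK@(1,0)
Op 5: place WB@(3,0)
Op 6: place WN@(4,0)
Per-piece attacks for W:
  WK@(1,0): attacks (1,1) (2,0) (0,0) (2,1) (0,1)
  WB@(3,0): attacks (4,1) (2,1) (1,2) (0,3)
  WN@(4,0): attacks (3,2) (2,1)
Union (9 distinct): (0,0) (0,1) (0,3) (1,1) (1,2) (2,0) (2,1) (3,2) (4,1)

Answer: 9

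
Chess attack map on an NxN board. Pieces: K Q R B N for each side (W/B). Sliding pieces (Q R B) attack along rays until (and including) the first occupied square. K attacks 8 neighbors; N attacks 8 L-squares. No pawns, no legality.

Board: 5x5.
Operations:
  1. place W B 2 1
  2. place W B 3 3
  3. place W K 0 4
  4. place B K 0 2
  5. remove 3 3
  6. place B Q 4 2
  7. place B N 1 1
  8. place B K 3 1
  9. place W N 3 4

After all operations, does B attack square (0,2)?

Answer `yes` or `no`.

Op 1: place WB@(2,1)
Op 2: place WB@(3,3)
Op 3: place WK@(0,4)
Op 4: place BK@(0,2)
Op 5: remove (3,3)
Op 6: place BQ@(4,2)
Op 7: place BN@(1,1)
Op 8: place BK@(3,1)
Op 9: place WN@(3,4)
Per-piece attacks for B:
  BK@(0,2): attacks (0,3) (0,1) (1,2) (1,3) (1,1)
  BN@(1,1): attacks (2,3) (3,2) (0,3) (3,0)
  BK@(3,1): attacks (3,2) (3,0) (4,1) (2,1) (4,2) (4,0) (2,2) (2,0)
  BQ@(4,2): attacks (4,3) (4,4) (4,1) (4,0) (3,2) (2,2) (1,2) (0,2) (3,3) (2,4) (3,1) [ray(-1,0) blocked at (0,2); ray(-1,-1) blocked at (3,1)]
B attacks (0,2): yes

Answer: yes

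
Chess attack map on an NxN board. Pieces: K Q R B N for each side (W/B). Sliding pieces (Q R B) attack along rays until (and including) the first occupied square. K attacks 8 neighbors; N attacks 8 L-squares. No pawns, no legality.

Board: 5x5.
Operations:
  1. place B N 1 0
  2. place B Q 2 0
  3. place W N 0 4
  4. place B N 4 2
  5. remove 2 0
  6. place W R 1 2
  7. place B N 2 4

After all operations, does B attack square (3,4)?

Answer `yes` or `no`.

Op 1: place BN@(1,0)
Op 2: place BQ@(2,0)
Op 3: place WN@(0,4)
Op 4: place BN@(4,2)
Op 5: remove (2,0)
Op 6: place WR@(1,2)
Op 7: place BN@(2,4)
Per-piece attacks for B:
  BN@(1,0): attacks (2,2) (3,1) (0,2)
  BN@(2,4): attacks (3,2) (4,3) (1,2) (0,3)
  BN@(4,2): attacks (3,4) (2,3) (3,0) (2,1)
B attacks (3,4): yes

Answer: yes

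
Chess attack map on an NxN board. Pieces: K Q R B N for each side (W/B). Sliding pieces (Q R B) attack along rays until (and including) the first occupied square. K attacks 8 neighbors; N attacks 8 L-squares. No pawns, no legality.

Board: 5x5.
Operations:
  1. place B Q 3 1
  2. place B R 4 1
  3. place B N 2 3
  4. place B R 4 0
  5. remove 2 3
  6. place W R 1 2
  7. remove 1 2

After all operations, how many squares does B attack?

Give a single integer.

Answer: 19

Derivation:
Op 1: place BQ@(3,1)
Op 2: place BR@(4,1)
Op 3: place BN@(2,3)
Op 4: place BR@(4,0)
Op 5: remove (2,3)
Op 6: place WR@(1,2)
Op 7: remove (1,2)
Per-piece attacks for B:
  BQ@(3,1): attacks (3,2) (3,3) (3,4) (3,0) (4,1) (2,1) (1,1) (0,1) (4,2) (4,0) (2,2) (1,3) (0,4) (2,0) [ray(1,0) blocked at (4,1); ray(1,-1) blocked at (4,0)]
  BR@(4,0): attacks (4,1) (3,0) (2,0) (1,0) (0,0) [ray(0,1) blocked at (4,1)]
  BR@(4,1): attacks (4,2) (4,3) (4,4) (4,0) (3,1) [ray(0,-1) blocked at (4,0); ray(-1,0) blocked at (3,1)]
Union (19 distinct): (0,0) (0,1) (0,4) (1,0) (1,1) (1,3) (2,0) (2,1) (2,2) (3,0) (3,1) (3,2) (3,3) (3,4) (4,0) (4,1) (4,2) (4,3) (4,4)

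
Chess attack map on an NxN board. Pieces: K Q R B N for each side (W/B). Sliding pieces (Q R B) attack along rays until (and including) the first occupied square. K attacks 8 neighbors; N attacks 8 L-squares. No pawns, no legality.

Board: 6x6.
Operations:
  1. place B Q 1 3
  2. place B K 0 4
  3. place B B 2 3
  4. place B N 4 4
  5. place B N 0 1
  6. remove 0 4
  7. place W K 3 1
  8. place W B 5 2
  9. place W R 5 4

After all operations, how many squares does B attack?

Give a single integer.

Op 1: place BQ@(1,3)
Op 2: place BK@(0,4)
Op 3: place BB@(2,3)
Op 4: place BN@(4,4)
Op 5: place BN@(0,1)
Op 6: remove (0,4)
Op 7: place WK@(3,1)
Op 8: place WB@(5,2)
Op 9: place WR@(5,4)
Per-piece attacks for B:
  BN@(0,1): attacks (1,3) (2,2) (2,0)
  BQ@(1,3): attacks (1,4) (1,5) (1,2) (1,1) (1,0) (2,3) (0,3) (2,4) (3,5) (2,2) (3,1) (0,4) (0,2) [ray(1,0) blocked at (2,3); ray(1,-1) blocked at (3,1)]
  BB@(2,3): attacks (3,4) (4,5) (3,2) (4,1) (5,0) (1,4) (0,5) (1,2) (0,1) [ray(-1,-1) blocked at (0,1)]
  BN@(4,4): attacks (2,5) (5,2) (3,2) (2,3)
Union (24 distinct): (0,1) (0,2) (0,3) (0,4) (0,5) (1,0) (1,1) (1,2) (1,3) (1,4) (1,5) (2,0) (2,2) (2,3) (2,4) (2,5) (3,1) (3,2) (3,4) (3,5) (4,1) (4,5) (5,0) (5,2)

Answer: 24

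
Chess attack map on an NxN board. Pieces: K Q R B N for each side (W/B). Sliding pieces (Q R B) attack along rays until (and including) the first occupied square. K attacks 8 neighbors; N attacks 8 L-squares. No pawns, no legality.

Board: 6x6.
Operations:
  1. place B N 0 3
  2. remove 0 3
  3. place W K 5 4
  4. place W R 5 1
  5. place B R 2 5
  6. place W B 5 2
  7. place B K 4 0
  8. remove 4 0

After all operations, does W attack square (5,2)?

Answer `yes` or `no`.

Op 1: place BN@(0,3)
Op 2: remove (0,3)
Op 3: place WK@(5,4)
Op 4: place WR@(5,1)
Op 5: place BR@(2,5)
Op 6: place WB@(5,2)
Op 7: place BK@(4,0)
Op 8: remove (4,0)
Per-piece attacks for W:
  WR@(5,1): attacks (5,2) (5,0) (4,1) (3,1) (2,1) (1,1) (0,1) [ray(0,1) blocked at (5,2)]
  WB@(5,2): attacks (4,3) (3,4) (2,5) (4,1) (3,0) [ray(-1,1) blocked at (2,5)]
  WK@(5,4): attacks (5,5) (5,3) (4,4) (4,5) (4,3)
W attacks (5,2): yes

Answer: yes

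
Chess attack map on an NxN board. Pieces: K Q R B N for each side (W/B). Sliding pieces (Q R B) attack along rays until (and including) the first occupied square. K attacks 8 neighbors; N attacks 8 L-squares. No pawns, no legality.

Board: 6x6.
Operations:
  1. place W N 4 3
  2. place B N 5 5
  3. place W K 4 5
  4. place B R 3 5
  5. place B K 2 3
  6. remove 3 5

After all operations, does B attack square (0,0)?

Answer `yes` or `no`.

Answer: no

Derivation:
Op 1: place WN@(4,3)
Op 2: place BN@(5,5)
Op 3: place WK@(4,5)
Op 4: place BR@(3,5)
Op 5: place BK@(2,3)
Op 6: remove (3,5)
Per-piece attacks for B:
  BK@(2,3): attacks (2,4) (2,2) (3,3) (1,3) (3,4) (3,2) (1,4) (1,2)
  BN@(5,5): attacks (4,3) (3,4)
B attacks (0,0): no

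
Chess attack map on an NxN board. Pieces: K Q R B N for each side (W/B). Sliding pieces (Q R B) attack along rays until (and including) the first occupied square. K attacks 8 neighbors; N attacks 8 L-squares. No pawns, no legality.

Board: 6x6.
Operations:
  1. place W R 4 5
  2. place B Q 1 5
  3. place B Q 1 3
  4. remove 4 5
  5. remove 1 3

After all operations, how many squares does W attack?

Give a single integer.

Answer: 0

Derivation:
Op 1: place WR@(4,5)
Op 2: place BQ@(1,5)
Op 3: place BQ@(1,3)
Op 4: remove (4,5)
Op 5: remove (1,3)
Per-piece attacks for W:
Union (0 distinct): (none)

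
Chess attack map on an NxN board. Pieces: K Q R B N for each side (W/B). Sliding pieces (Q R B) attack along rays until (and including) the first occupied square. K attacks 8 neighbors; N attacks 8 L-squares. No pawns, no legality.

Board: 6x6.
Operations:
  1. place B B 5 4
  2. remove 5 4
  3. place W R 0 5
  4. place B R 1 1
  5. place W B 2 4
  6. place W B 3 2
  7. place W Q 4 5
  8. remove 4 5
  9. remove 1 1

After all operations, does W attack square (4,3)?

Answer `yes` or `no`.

Answer: yes

Derivation:
Op 1: place BB@(5,4)
Op 2: remove (5,4)
Op 3: place WR@(0,5)
Op 4: place BR@(1,1)
Op 5: place WB@(2,4)
Op 6: place WB@(3,2)
Op 7: place WQ@(4,5)
Op 8: remove (4,5)
Op 9: remove (1,1)
Per-piece attacks for W:
  WR@(0,5): attacks (0,4) (0,3) (0,2) (0,1) (0,0) (1,5) (2,5) (3,5) (4,5) (5,5)
  WB@(2,4): attacks (3,5) (3,3) (4,2) (5,1) (1,5) (1,3) (0,2)
  WB@(3,2): attacks (4,3) (5,4) (4,1) (5,0) (2,3) (1,4) (0,5) (2,1) (1,0) [ray(-1,1) blocked at (0,5)]
W attacks (4,3): yes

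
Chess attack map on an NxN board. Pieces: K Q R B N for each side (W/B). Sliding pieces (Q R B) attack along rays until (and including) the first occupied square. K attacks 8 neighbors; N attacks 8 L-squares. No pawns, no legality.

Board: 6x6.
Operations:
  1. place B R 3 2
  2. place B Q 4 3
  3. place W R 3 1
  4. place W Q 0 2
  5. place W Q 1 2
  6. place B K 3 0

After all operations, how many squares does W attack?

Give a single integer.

Op 1: place BR@(3,2)
Op 2: place BQ@(4,3)
Op 3: place WR@(3,1)
Op 4: place WQ@(0,2)
Op 5: place WQ@(1,2)
Op 6: place BK@(3,0)
Per-piece attacks for W:
  WQ@(0,2): attacks (0,3) (0,4) (0,5) (0,1) (0,0) (1,2) (1,3) (2,4) (3,5) (1,1) (2,0) [ray(1,0) blocked at (1,2)]
  WQ@(1,2): attacks (1,3) (1,4) (1,5) (1,1) (1,0) (2,2) (3,2) (0,2) (2,3) (3,4) (4,5) (2,1) (3,0) (0,3) (0,1) [ray(1,0) blocked at (3,2); ray(-1,0) blocked at (0,2); ray(1,-1) blocked at (3,0)]
  WR@(3,1): attacks (3,2) (3,0) (4,1) (5,1) (2,1) (1,1) (0,1) [ray(0,1) blocked at (3,2); ray(0,-1) blocked at (3,0)]
Union (24 distinct): (0,0) (0,1) (0,2) (0,3) (0,4) (0,5) (1,0) (1,1) (1,2) (1,3) (1,4) (1,5) (2,0) (2,1) (2,2) (2,3) (2,4) (3,0) (3,2) (3,4) (3,5) (4,1) (4,5) (5,1)

Answer: 24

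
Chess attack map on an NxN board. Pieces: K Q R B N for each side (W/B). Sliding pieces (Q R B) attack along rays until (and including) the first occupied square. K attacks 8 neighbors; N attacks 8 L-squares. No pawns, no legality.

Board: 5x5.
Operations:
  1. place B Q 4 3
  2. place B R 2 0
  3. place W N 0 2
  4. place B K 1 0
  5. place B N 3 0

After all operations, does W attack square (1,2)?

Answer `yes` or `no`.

Op 1: place BQ@(4,3)
Op 2: place BR@(2,0)
Op 3: place WN@(0,2)
Op 4: place BK@(1,0)
Op 5: place BN@(3,0)
Per-piece attacks for W:
  WN@(0,2): attacks (1,4) (2,3) (1,0) (2,1)
W attacks (1,2): no

Answer: no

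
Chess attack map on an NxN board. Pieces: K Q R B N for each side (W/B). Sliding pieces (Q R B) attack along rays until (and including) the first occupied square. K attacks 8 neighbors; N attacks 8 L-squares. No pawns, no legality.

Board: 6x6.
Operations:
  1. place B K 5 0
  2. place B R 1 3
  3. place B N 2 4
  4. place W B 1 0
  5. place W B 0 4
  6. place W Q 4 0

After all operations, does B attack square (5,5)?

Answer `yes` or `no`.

Answer: no

Derivation:
Op 1: place BK@(5,0)
Op 2: place BR@(1,3)
Op 3: place BN@(2,4)
Op 4: place WB@(1,0)
Op 5: place WB@(0,4)
Op 6: place WQ@(4,0)
Per-piece attacks for B:
  BR@(1,3): attacks (1,4) (1,5) (1,2) (1,1) (1,0) (2,3) (3,3) (4,3) (5,3) (0,3) [ray(0,-1) blocked at (1,0)]
  BN@(2,4): attacks (4,5) (0,5) (3,2) (4,3) (1,2) (0,3)
  BK@(5,0): attacks (5,1) (4,0) (4,1)
B attacks (5,5): no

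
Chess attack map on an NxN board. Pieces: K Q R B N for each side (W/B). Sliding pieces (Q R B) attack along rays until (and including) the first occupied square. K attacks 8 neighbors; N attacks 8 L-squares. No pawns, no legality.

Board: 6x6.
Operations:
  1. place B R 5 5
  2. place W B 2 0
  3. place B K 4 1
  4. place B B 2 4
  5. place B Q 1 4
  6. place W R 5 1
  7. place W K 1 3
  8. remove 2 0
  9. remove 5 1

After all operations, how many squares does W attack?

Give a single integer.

Op 1: place BR@(5,5)
Op 2: place WB@(2,0)
Op 3: place BK@(4,1)
Op 4: place BB@(2,4)
Op 5: place BQ@(1,4)
Op 6: place WR@(5,1)
Op 7: place WK@(1,3)
Op 8: remove (2,0)
Op 9: remove (5,1)
Per-piece attacks for W:
  WK@(1,3): attacks (1,4) (1,2) (2,3) (0,3) (2,4) (2,2) (0,4) (0,2)
Union (8 distinct): (0,2) (0,3) (0,4) (1,2) (1,4) (2,2) (2,3) (2,4)

Answer: 8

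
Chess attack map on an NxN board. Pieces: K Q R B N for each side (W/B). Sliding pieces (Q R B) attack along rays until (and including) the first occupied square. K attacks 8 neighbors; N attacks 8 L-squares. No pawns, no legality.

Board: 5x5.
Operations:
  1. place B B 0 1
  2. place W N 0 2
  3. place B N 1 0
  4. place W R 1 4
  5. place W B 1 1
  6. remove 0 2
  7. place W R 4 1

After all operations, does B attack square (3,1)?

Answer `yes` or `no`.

Answer: yes

Derivation:
Op 1: place BB@(0,1)
Op 2: place WN@(0,2)
Op 3: place BN@(1,0)
Op 4: place WR@(1,4)
Op 5: place WB@(1,1)
Op 6: remove (0,2)
Op 7: place WR@(4,1)
Per-piece attacks for B:
  BB@(0,1): attacks (1,2) (2,3) (3,4) (1,0) [ray(1,-1) blocked at (1,0)]
  BN@(1,0): attacks (2,2) (3,1) (0,2)
B attacks (3,1): yes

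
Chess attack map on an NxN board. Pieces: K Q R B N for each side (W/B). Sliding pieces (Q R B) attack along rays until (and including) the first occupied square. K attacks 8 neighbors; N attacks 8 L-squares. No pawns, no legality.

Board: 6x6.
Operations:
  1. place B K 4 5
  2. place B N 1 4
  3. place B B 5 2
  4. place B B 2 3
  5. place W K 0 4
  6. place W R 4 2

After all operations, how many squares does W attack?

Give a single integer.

Answer: 15

Derivation:
Op 1: place BK@(4,5)
Op 2: place BN@(1,4)
Op 3: place BB@(5,2)
Op 4: place BB@(2,3)
Op 5: place WK@(0,4)
Op 6: place WR@(4,2)
Per-piece attacks for W:
  WK@(0,4): attacks (0,5) (0,3) (1,4) (1,5) (1,3)
  WR@(4,2): attacks (4,3) (4,4) (4,5) (4,1) (4,0) (5,2) (3,2) (2,2) (1,2) (0,2) [ray(0,1) blocked at (4,5); ray(1,0) blocked at (5,2)]
Union (15 distinct): (0,2) (0,3) (0,5) (1,2) (1,3) (1,4) (1,5) (2,2) (3,2) (4,0) (4,1) (4,3) (4,4) (4,5) (5,2)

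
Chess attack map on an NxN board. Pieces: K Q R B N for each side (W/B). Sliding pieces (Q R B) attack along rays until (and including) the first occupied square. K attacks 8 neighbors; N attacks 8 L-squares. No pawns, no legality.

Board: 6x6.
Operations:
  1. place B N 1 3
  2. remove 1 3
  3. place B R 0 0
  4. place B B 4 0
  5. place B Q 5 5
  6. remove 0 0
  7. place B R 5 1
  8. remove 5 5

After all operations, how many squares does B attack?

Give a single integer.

Op 1: place BN@(1,3)
Op 2: remove (1,3)
Op 3: place BR@(0,0)
Op 4: place BB@(4,0)
Op 5: place BQ@(5,5)
Op 6: remove (0,0)
Op 7: place BR@(5,1)
Op 8: remove (5,5)
Per-piece attacks for B:
  BB@(4,0): attacks (5,1) (3,1) (2,2) (1,3) (0,4) [ray(1,1) blocked at (5,1)]
  BR@(5,1): attacks (5,2) (5,3) (5,4) (5,5) (5,0) (4,1) (3,1) (2,1) (1,1) (0,1)
Union (14 distinct): (0,1) (0,4) (1,1) (1,3) (2,1) (2,2) (3,1) (4,1) (5,0) (5,1) (5,2) (5,3) (5,4) (5,5)

Answer: 14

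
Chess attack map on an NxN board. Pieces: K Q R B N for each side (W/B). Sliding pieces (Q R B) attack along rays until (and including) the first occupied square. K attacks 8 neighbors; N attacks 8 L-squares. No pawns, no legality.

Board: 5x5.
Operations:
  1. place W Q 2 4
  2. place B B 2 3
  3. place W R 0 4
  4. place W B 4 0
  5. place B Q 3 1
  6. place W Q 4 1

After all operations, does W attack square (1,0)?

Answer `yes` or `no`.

Op 1: place WQ@(2,4)
Op 2: place BB@(2,3)
Op 3: place WR@(0,4)
Op 4: place WB@(4,0)
Op 5: place BQ@(3,1)
Op 6: place WQ@(4,1)
Per-piece attacks for W:
  WR@(0,4): attacks (0,3) (0,2) (0,1) (0,0) (1,4) (2,4) [ray(1,0) blocked at (2,4)]
  WQ@(2,4): attacks (2,3) (3,4) (4,4) (1,4) (0,4) (3,3) (4,2) (1,3) (0,2) [ray(0,-1) blocked at (2,3); ray(-1,0) blocked at (0,4)]
  WB@(4,0): attacks (3,1) [ray(-1,1) blocked at (3,1)]
  WQ@(4,1): attacks (4,2) (4,3) (4,4) (4,0) (3,1) (3,2) (2,3) (3,0) [ray(0,-1) blocked at (4,0); ray(-1,0) blocked at (3,1); ray(-1,1) blocked at (2,3)]
W attacks (1,0): no

Answer: no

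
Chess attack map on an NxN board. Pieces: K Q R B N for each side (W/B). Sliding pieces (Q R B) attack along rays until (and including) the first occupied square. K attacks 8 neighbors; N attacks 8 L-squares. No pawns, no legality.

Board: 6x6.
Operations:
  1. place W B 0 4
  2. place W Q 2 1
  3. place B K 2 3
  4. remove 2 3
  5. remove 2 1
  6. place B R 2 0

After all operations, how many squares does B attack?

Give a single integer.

Answer: 10

Derivation:
Op 1: place WB@(0,4)
Op 2: place WQ@(2,1)
Op 3: place BK@(2,3)
Op 4: remove (2,3)
Op 5: remove (2,1)
Op 6: place BR@(2,0)
Per-piece attacks for B:
  BR@(2,0): attacks (2,1) (2,2) (2,3) (2,4) (2,5) (3,0) (4,0) (5,0) (1,0) (0,0)
Union (10 distinct): (0,0) (1,0) (2,1) (2,2) (2,3) (2,4) (2,5) (3,0) (4,0) (5,0)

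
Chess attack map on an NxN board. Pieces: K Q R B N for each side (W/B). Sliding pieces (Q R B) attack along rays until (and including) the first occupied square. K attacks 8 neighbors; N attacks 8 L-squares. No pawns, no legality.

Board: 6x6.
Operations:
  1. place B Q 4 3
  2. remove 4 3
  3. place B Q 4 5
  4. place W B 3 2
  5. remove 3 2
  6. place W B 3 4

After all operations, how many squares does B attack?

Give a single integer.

Answer: 12

Derivation:
Op 1: place BQ@(4,3)
Op 2: remove (4,3)
Op 3: place BQ@(4,5)
Op 4: place WB@(3,2)
Op 5: remove (3,2)
Op 6: place WB@(3,4)
Per-piece attacks for B:
  BQ@(4,5): attacks (4,4) (4,3) (4,2) (4,1) (4,0) (5,5) (3,5) (2,5) (1,5) (0,5) (5,4) (3,4) [ray(-1,-1) blocked at (3,4)]
Union (12 distinct): (0,5) (1,5) (2,5) (3,4) (3,5) (4,0) (4,1) (4,2) (4,3) (4,4) (5,4) (5,5)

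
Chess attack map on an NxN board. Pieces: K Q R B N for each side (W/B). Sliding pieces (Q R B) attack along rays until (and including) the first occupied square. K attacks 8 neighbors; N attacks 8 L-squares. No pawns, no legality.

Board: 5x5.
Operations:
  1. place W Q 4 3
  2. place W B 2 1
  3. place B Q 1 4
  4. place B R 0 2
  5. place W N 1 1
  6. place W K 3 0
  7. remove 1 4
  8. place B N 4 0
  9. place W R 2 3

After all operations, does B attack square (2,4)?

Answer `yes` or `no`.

Answer: no

Derivation:
Op 1: place WQ@(4,3)
Op 2: place WB@(2,1)
Op 3: place BQ@(1,4)
Op 4: place BR@(0,2)
Op 5: place WN@(1,1)
Op 6: place WK@(3,0)
Op 7: remove (1,4)
Op 8: place BN@(4,0)
Op 9: place WR@(2,3)
Per-piece attacks for B:
  BR@(0,2): attacks (0,3) (0,4) (0,1) (0,0) (1,2) (2,2) (3,2) (4,2)
  BN@(4,0): attacks (3,2) (2,1)
B attacks (2,4): no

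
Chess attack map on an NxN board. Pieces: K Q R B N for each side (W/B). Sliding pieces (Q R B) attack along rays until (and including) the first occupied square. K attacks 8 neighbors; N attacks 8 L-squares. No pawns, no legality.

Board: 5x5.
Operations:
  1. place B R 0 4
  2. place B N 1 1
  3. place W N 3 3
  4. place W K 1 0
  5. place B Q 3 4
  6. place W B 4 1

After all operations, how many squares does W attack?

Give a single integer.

Op 1: place BR@(0,4)
Op 2: place BN@(1,1)
Op 3: place WN@(3,3)
Op 4: place WK@(1,0)
Op 5: place BQ@(3,4)
Op 6: place WB@(4,1)
Per-piece attacks for W:
  WK@(1,0): attacks (1,1) (2,0) (0,0) (2,1) (0,1)
  WN@(3,3): attacks (1,4) (4,1) (2,1) (1,2)
  WB@(4,1): attacks (3,2) (2,3) (1,4) (3,0)
Union (11 distinct): (0,0) (0,1) (1,1) (1,2) (1,4) (2,0) (2,1) (2,3) (3,0) (3,2) (4,1)

Answer: 11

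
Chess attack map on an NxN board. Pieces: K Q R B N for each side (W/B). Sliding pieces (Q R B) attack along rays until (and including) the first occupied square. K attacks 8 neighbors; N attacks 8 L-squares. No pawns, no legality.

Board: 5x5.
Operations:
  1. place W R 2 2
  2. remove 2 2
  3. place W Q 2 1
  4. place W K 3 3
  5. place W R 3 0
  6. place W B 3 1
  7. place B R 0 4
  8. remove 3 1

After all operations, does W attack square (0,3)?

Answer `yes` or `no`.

Op 1: place WR@(2,2)
Op 2: remove (2,2)
Op 3: place WQ@(2,1)
Op 4: place WK@(3,3)
Op 5: place WR@(3,0)
Op 6: place WB@(3,1)
Op 7: place BR@(0,4)
Op 8: remove (3,1)
Per-piece attacks for W:
  WQ@(2,1): attacks (2,2) (2,3) (2,4) (2,0) (3,1) (4,1) (1,1) (0,1) (3,2) (4,3) (3,0) (1,2) (0,3) (1,0) [ray(1,-1) blocked at (3,0)]
  WR@(3,0): attacks (3,1) (3,2) (3,3) (4,0) (2,0) (1,0) (0,0) [ray(0,1) blocked at (3,3)]
  WK@(3,3): attacks (3,4) (3,2) (4,3) (2,3) (4,4) (4,2) (2,4) (2,2)
W attacks (0,3): yes

Answer: yes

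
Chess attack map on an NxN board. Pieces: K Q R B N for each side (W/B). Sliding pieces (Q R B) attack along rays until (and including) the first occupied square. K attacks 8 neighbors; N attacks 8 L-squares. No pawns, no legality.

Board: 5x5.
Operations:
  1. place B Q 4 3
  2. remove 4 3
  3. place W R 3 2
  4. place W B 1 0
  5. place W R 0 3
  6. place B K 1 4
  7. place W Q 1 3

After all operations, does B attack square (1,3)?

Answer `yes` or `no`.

Answer: yes

Derivation:
Op 1: place BQ@(4,3)
Op 2: remove (4,3)
Op 3: place WR@(3,2)
Op 4: place WB@(1,0)
Op 5: place WR@(0,3)
Op 6: place BK@(1,4)
Op 7: place WQ@(1,3)
Per-piece attacks for B:
  BK@(1,4): attacks (1,3) (2,4) (0,4) (2,3) (0,3)
B attacks (1,3): yes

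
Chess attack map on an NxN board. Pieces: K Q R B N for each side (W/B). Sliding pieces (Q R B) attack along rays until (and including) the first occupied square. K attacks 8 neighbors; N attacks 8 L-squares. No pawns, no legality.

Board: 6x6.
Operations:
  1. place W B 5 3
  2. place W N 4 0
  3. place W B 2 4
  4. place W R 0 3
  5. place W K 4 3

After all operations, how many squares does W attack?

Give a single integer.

Answer: 22

Derivation:
Op 1: place WB@(5,3)
Op 2: place WN@(4,0)
Op 3: place WB@(2,4)
Op 4: place WR@(0,3)
Op 5: place WK@(4,3)
Per-piece attacks for W:
  WR@(0,3): attacks (0,4) (0,5) (0,2) (0,1) (0,0) (1,3) (2,3) (3,3) (4,3) [ray(1,0) blocked at (4,3)]
  WB@(2,4): attacks (3,5) (3,3) (4,2) (5,1) (1,5) (1,3) (0,2)
  WN@(4,0): attacks (5,2) (3,2) (2,1)
  WK@(4,3): attacks (4,4) (4,2) (5,3) (3,3) (5,4) (5,2) (3,4) (3,2)
  WB@(5,3): attacks (4,4) (3,5) (4,2) (3,1) (2,0)
Union (22 distinct): (0,0) (0,1) (0,2) (0,4) (0,5) (1,3) (1,5) (2,0) (2,1) (2,3) (3,1) (3,2) (3,3) (3,4) (3,5) (4,2) (4,3) (4,4) (5,1) (5,2) (5,3) (5,4)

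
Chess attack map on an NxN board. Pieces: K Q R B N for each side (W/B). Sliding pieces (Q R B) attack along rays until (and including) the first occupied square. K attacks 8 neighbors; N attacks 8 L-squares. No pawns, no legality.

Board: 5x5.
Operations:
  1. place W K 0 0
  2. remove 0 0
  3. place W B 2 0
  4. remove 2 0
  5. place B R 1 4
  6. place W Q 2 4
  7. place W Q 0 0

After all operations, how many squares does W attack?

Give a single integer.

Answer: 18

Derivation:
Op 1: place WK@(0,0)
Op 2: remove (0,0)
Op 3: place WB@(2,0)
Op 4: remove (2,0)
Op 5: place BR@(1,4)
Op 6: place WQ@(2,4)
Op 7: place WQ@(0,0)
Per-piece attacks for W:
  WQ@(0,0): attacks (0,1) (0,2) (0,3) (0,4) (1,0) (2,0) (3,0) (4,0) (1,1) (2,2) (3,3) (4,4)
  WQ@(2,4): attacks (2,3) (2,2) (2,1) (2,0) (3,4) (4,4) (1,4) (3,3) (4,2) (1,3) (0,2) [ray(-1,0) blocked at (1,4)]
Union (18 distinct): (0,1) (0,2) (0,3) (0,4) (1,0) (1,1) (1,3) (1,4) (2,0) (2,1) (2,2) (2,3) (3,0) (3,3) (3,4) (4,0) (4,2) (4,4)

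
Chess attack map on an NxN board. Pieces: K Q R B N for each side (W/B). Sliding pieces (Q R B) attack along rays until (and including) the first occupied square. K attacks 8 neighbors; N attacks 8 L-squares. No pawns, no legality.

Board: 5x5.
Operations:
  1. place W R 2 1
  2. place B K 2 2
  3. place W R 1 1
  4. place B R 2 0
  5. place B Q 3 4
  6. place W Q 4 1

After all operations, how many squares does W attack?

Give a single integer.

Op 1: place WR@(2,1)
Op 2: place BK@(2,2)
Op 3: place WR@(1,1)
Op 4: place BR@(2,0)
Op 5: place BQ@(3,4)
Op 6: place WQ@(4,1)
Per-piece attacks for W:
  WR@(1,1): attacks (1,2) (1,3) (1,4) (1,0) (2,1) (0,1) [ray(1,0) blocked at (2,1)]
  WR@(2,1): attacks (2,2) (2,0) (3,1) (4,1) (1,1) [ray(0,1) blocked at (2,2); ray(0,-1) blocked at (2,0); ray(1,0) blocked at (4,1); ray(-1,0) blocked at (1,1)]
  WQ@(4,1): attacks (4,2) (4,3) (4,4) (4,0) (3,1) (2,1) (3,2) (2,3) (1,4) (3,0) [ray(-1,0) blocked at (2,1)]
Union (18 distinct): (0,1) (1,0) (1,1) (1,2) (1,3) (1,4) (2,0) (2,1) (2,2) (2,3) (3,0) (3,1) (3,2) (4,0) (4,1) (4,2) (4,3) (4,4)

Answer: 18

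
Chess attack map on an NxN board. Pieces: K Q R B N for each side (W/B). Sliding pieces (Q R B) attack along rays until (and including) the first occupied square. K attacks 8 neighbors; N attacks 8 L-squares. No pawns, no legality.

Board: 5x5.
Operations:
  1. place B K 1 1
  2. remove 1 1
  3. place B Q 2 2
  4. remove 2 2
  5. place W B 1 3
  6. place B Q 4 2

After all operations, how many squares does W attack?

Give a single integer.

Answer: 6

Derivation:
Op 1: place BK@(1,1)
Op 2: remove (1,1)
Op 3: place BQ@(2,2)
Op 4: remove (2,2)
Op 5: place WB@(1,3)
Op 6: place BQ@(4,2)
Per-piece attacks for W:
  WB@(1,3): attacks (2,4) (2,2) (3,1) (4,0) (0,4) (0,2)
Union (6 distinct): (0,2) (0,4) (2,2) (2,4) (3,1) (4,0)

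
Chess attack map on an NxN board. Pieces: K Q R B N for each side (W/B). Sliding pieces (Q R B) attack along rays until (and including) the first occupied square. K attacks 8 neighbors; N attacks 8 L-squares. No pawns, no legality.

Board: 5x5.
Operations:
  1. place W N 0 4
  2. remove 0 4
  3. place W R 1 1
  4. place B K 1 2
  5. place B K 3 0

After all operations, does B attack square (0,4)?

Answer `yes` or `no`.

Op 1: place WN@(0,4)
Op 2: remove (0,4)
Op 3: place WR@(1,1)
Op 4: place BK@(1,2)
Op 5: place BK@(3,0)
Per-piece attacks for B:
  BK@(1,2): attacks (1,3) (1,1) (2,2) (0,2) (2,3) (2,1) (0,3) (0,1)
  BK@(3,0): attacks (3,1) (4,0) (2,0) (4,1) (2,1)
B attacks (0,4): no

Answer: no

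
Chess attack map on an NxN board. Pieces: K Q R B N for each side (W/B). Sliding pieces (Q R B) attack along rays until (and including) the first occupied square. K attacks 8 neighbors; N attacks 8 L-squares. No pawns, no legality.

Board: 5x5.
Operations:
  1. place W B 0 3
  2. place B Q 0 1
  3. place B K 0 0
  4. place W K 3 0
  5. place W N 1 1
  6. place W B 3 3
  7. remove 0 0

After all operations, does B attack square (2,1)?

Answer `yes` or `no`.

Answer: no

Derivation:
Op 1: place WB@(0,3)
Op 2: place BQ@(0,1)
Op 3: place BK@(0,0)
Op 4: place WK@(3,0)
Op 5: place WN@(1,1)
Op 6: place WB@(3,3)
Op 7: remove (0,0)
Per-piece attacks for B:
  BQ@(0,1): attacks (0,2) (0,3) (0,0) (1,1) (1,2) (2,3) (3,4) (1,0) [ray(0,1) blocked at (0,3); ray(1,0) blocked at (1,1)]
B attacks (2,1): no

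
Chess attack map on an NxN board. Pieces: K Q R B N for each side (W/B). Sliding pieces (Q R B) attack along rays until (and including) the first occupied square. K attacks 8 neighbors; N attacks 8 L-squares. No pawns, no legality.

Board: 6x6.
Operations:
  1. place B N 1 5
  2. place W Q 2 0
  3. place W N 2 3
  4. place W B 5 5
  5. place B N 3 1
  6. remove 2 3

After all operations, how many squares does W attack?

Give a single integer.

Op 1: place BN@(1,5)
Op 2: place WQ@(2,0)
Op 3: place WN@(2,3)
Op 4: place WB@(5,5)
Op 5: place BN@(3,1)
Op 6: remove (2,3)
Per-piece attacks for W:
  WQ@(2,0): attacks (2,1) (2,2) (2,3) (2,4) (2,5) (3,0) (4,0) (5,0) (1,0) (0,0) (3,1) (1,1) (0,2) [ray(1,1) blocked at (3,1)]
  WB@(5,5): attacks (4,4) (3,3) (2,2) (1,1) (0,0)
Union (15 distinct): (0,0) (0,2) (1,0) (1,1) (2,1) (2,2) (2,3) (2,4) (2,5) (3,0) (3,1) (3,3) (4,0) (4,4) (5,0)

Answer: 15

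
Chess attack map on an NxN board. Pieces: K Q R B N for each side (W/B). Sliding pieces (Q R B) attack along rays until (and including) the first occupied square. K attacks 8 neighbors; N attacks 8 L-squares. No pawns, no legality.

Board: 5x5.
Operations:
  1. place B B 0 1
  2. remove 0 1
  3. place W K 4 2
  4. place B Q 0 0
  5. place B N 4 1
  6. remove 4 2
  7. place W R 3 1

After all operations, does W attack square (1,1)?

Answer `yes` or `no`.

Answer: yes

Derivation:
Op 1: place BB@(0,1)
Op 2: remove (0,1)
Op 3: place WK@(4,2)
Op 4: place BQ@(0,0)
Op 5: place BN@(4,1)
Op 6: remove (4,2)
Op 7: place WR@(3,1)
Per-piece attacks for W:
  WR@(3,1): attacks (3,2) (3,3) (3,4) (3,0) (4,1) (2,1) (1,1) (0,1) [ray(1,0) blocked at (4,1)]
W attacks (1,1): yes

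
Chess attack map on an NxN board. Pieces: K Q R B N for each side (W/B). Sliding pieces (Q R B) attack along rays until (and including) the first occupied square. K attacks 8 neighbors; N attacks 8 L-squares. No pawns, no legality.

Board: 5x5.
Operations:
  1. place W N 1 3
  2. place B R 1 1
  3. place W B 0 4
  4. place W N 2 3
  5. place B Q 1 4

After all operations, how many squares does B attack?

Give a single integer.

Op 1: place WN@(1,3)
Op 2: place BR@(1,1)
Op 3: place WB@(0,4)
Op 4: place WN@(2,3)
Op 5: place BQ@(1,4)
Per-piece attacks for B:
  BR@(1,1): attacks (1,2) (1,3) (1,0) (2,1) (3,1) (4,1) (0,1) [ray(0,1) blocked at (1,3)]
  BQ@(1,4): attacks (1,3) (2,4) (3,4) (4,4) (0,4) (2,3) (0,3) [ray(0,-1) blocked at (1,3); ray(-1,0) blocked at (0,4); ray(1,-1) blocked at (2,3)]
Union (13 distinct): (0,1) (0,3) (0,4) (1,0) (1,2) (1,3) (2,1) (2,3) (2,4) (3,1) (3,4) (4,1) (4,4)

Answer: 13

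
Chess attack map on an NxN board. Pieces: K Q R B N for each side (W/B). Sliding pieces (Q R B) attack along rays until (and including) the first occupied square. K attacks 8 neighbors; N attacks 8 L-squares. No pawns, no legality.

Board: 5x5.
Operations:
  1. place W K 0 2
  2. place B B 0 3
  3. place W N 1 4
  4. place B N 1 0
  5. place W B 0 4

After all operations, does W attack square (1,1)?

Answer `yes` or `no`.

Answer: yes

Derivation:
Op 1: place WK@(0,2)
Op 2: place BB@(0,3)
Op 3: place WN@(1,4)
Op 4: place BN@(1,0)
Op 5: place WB@(0,4)
Per-piece attacks for W:
  WK@(0,2): attacks (0,3) (0,1) (1,2) (1,3) (1,1)
  WB@(0,4): attacks (1,3) (2,2) (3,1) (4,0)
  WN@(1,4): attacks (2,2) (3,3) (0,2)
W attacks (1,1): yes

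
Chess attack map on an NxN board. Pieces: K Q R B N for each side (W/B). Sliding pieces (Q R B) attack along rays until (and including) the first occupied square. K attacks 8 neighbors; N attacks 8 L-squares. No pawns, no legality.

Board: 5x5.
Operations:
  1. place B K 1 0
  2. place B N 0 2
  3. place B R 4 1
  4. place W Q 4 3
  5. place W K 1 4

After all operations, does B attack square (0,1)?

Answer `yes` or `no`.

Op 1: place BK@(1,0)
Op 2: place BN@(0,2)
Op 3: place BR@(4,1)
Op 4: place WQ@(4,3)
Op 5: place WK@(1,4)
Per-piece attacks for B:
  BN@(0,2): attacks (1,4) (2,3) (1,0) (2,1)
  BK@(1,0): attacks (1,1) (2,0) (0,0) (2,1) (0,1)
  BR@(4,1): attacks (4,2) (4,3) (4,0) (3,1) (2,1) (1,1) (0,1) [ray(0,1) blocked at (4,3)]
B attacks (0,1): yes

Answer: yes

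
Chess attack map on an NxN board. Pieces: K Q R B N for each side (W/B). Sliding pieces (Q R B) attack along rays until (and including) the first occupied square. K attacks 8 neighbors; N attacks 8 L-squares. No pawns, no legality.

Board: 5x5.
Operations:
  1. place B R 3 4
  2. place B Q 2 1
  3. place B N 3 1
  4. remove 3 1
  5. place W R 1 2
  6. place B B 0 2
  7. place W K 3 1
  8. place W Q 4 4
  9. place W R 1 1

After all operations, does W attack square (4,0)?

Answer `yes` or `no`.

Answer: yes

Derivation:
Op 1: place BR@(3,4)
Op 2: place BQ@(2,1)
Op 3: place BN@(3,1)
Op 4: remove (3,1)
Op 5: place WR@(1,2)
Op 6: place BB@(0,2)
Op 7: place WK@(3,1)
Op 8: place WQ@(4,4)
Op 9: place WR@(1,1)
Per-piece attacks for W:
  WR@(1,1): attacks (1,2) (1,0) (2,1) (0,1) [ray(0,1) blocked at (1,2); ray(1,0) blocked at (2,1)]
  WR@(1,2): attacks (1,3) (1,4) (1,1) (2,2) (3,2) (4,2) (0,2) [ray(0,-1) blocked at (1,1); ray(-1,0) blocked at (0,2)]
  WK@(3,1): attacks (3,2) (3,0) (4,1) (2,1) (4,2) (4,0) (2,2) (2,0)
  WQ@(4,4): attacks (4,3) (4,2) (4,1) (4,0) (3,4) (3,3) (2,2) (1,1) [ray(-1,0) blocked at (3,4); ray(-1,-1) blocked at (1,1)]
W attacks (4,0): yes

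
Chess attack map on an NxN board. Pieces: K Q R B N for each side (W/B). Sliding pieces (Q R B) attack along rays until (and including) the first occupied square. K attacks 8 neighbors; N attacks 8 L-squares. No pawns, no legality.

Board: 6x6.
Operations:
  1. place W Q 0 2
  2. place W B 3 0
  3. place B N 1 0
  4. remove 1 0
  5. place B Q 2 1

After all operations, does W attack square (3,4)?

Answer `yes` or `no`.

Op 1: place WQ@(0,2)
Op 2: place WB@(3,0)
Op 3: place BN@(1,0)
Op 4: remove (1,0)
Op 5: place BQ@(2,1)
Per-piece attacks for W:
  WQ@(0,2): attacks (0,3) (0,4) (0,5) (0,1) (0,0) (1,2) (2,2) (3,2) (4,2) (5,2) (1,3) (2,4) (3,5) (1,1) (2,0)
  WB@(3,0): attacks (4,1) (5,2) (2,1) [ray(-1,1) blocked at (2,1)]
W attacks (3,4): no

Answer: no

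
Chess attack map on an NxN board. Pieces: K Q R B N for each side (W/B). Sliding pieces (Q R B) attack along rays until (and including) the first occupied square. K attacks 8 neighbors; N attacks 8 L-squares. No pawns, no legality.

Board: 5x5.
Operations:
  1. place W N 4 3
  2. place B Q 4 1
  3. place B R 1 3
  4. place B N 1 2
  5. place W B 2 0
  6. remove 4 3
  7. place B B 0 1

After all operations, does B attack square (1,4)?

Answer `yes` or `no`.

Answer: yes

Derivation:
Op 1: place WN@(4,3)
Op 2: place BQ@(4,1)
Op 3: place BR@(1,3)
Op 4: place BN@(1,2)
Op 5: place WB@(2,0)
Op 6: remove (4,3)
Op 7: place BB@(0,1)
Per-piece attacks for B:
  BB@(0,1): attacks (1,2) (1,0) [ray(1,1) blocked at (1,2)]
  BN@(1,2): attacks (2,4) (3,3) (0,4) (2,0) (3,1) (0,0)
  BR@(1,3): attacks (1,4) (1,2) (2,3) (3,3) (4,3) (0,3) [ray(0,-1) blocked at (1,2)]
  BQ@(4,1): attacks (4,2) (4,3) (4,4) (4,0) (3,1) (2,1) (1,1) (0,1) (3,2) (2,3) (1,4) (3,0) [ray(-1,0) blocked at (0,1)]
B attacks (1,4): yes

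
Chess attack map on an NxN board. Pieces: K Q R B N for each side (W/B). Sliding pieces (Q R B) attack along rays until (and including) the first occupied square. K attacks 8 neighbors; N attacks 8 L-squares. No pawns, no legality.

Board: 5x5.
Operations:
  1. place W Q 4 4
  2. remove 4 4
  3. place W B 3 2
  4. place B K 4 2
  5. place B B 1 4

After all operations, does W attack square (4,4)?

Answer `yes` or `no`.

Op 1: place WQ@(4,4)
Op 2: remove (4,4)
Op 3: place WB@(3,2)
Op 4: place BK@(4,2)
Op 5: place BB@(1,4)
Per-piece attacks for W:
  WB@(3,2): attacks (4,3) (4,1) (2,3) (1,4) (2,1) (1,0) [ray(-1,1) blocked at (1,4)]
W attacks (4,4): no

Answer: no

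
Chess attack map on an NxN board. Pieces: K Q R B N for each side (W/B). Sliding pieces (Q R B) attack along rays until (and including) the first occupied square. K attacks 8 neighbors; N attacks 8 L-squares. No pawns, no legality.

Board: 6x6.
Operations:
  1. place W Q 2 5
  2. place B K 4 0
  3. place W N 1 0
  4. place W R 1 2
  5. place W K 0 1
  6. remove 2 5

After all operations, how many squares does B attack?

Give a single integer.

Op 1: place WQ@(2,5)
Op 2: place BK@(4,0)
Op 3: place WN@(1,0)
Op 4: place WR@(1,2)
Op 5: place WK@(0,1)
Op 6: remove (2,5)
Per-piece attacks for B:
  BK@(4,0): attacks (4,1) (5,0) (3,0) (5,1) (3,1)
Union (5 distinct): (3,0) (3,1) (4,1) (5,0) (5,1)

Answer: 5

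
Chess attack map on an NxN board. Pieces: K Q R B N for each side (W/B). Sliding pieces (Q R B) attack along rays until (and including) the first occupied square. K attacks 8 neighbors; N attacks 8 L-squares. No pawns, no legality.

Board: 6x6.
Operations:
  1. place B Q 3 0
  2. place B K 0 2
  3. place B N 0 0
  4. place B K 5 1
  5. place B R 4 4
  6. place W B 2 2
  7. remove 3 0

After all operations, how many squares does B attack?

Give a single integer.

Answer: 18

Derivation:
Op 1: place BQ@(3,0)
Op 2: place BK@(0,2)
Op 3: place BN@(0,0)
Op 4: place BK@(5,1)
Op 5: place BR@(4,4)
Op 6: place WB@(2,2)
Op 7: remove (3,0)
Per-piece attacks for B:
  BN@(0,0): attacks (1,2) (2,1)
  BK@(0,2): attacks (0,3) (0,1) (1,2) (1,3) (1,1)
  BR@(4,4): attacks (4,5) (4,3) (4,2) (4,1) (4,0) (5,4) (3,4) (2,4) (1,4) (0,4)
  BK@(5,1): attacks (5,2) (5,0) (4,1) (4,2) (4,0)
Union (18 distinct): (0,1) (0,3) (0,4) (1,1) (1,2) (1,3) (1,4) (2,1) (2,4) (3,4) (4,0) (4,1) (4,2) (4,3) (4,5) (5,0) (5,2) (5,4)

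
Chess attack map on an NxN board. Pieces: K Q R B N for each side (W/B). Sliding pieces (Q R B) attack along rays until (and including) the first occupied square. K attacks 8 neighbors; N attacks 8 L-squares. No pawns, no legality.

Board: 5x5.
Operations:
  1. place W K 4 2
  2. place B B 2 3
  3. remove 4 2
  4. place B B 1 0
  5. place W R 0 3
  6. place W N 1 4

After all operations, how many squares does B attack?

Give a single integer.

Op 1: place WK@(4,2)
Op 2: place BB@(2,3)
Op 3: remove (4,2)
Op 4: place BB@(1,0)
Op 5: place WR@(0,3)
Op 6: place WN@(1,4)
Per-piece attacks for B:
  BB@(1,0): attacks (2,1) (3,2) (4,3) (0,1)
  BB@(2,3): attacks (3,4) (3,2) (4,1) (1,4) (1,2) (0,1) [ray(-1,1) blocked at (1,4)]
Union (8 distinct): (0,1) (1,2) (1,4) (2,1) (3,2) (3,4) (4,1) (4,3)

Answer: 8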